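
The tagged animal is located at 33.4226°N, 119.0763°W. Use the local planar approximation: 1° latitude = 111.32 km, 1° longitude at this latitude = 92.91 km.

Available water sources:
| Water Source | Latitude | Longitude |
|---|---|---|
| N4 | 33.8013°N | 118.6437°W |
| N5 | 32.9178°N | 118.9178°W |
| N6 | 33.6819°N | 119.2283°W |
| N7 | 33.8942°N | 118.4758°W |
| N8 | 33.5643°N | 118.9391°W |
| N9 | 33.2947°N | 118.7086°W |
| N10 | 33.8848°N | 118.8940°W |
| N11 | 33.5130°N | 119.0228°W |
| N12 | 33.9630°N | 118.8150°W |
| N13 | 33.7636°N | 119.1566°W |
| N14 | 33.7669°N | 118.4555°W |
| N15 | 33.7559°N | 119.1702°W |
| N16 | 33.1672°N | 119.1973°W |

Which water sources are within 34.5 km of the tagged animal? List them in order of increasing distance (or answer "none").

N11, N8, N16, N6

Distances from 33.4226°N, 119.0763°W:
N4: 58.2466 km
N5: 58.0919 km
N6: 32.1348 km
N7: 76.6087 km
N8: 20.2809 km
N9: 37.0112 km
N10: 54.1682 km
N11: 11.2240 km
N12: 64.8714 km
N13: 38.6863 km
N14: 69.2518 km
N15: 38.1149 km
N16: 30.5731 km
Threshold 34.5 km: N11 (11.2240 km), N8 (20.2809 km), N16 (30.5731 km), N6 (32.1348 km) are within range.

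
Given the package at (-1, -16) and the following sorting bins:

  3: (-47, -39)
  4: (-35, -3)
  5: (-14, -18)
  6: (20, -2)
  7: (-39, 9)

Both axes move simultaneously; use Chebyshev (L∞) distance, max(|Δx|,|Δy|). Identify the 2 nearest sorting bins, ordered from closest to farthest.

Distances from (-1, -16):
3: max(|-46|, |-23|) = 46
4: max(|-34|, |13|) = 34
5: max(|-13|, |-2|) = 13
6: max(|21|, |14|) = 21
7: max(|-38|, |25|) = 38
Sorted: 5 (13) < 6 (21) < 4 (34) < 7 (38) < …

5, 6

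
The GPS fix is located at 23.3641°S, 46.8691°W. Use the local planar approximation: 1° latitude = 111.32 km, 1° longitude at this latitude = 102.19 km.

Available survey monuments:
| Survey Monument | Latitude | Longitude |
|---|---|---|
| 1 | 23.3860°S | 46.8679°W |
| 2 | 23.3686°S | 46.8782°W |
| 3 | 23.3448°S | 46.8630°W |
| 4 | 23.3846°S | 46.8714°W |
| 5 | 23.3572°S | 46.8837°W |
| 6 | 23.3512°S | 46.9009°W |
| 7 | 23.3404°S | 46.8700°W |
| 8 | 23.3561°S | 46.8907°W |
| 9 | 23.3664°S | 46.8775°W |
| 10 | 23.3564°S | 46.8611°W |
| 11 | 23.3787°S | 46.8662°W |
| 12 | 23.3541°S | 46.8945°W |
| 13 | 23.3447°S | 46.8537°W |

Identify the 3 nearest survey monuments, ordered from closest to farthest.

Distances from 23.3641°S, 46.8691°W:
1: 2.4410 km
2: 1.0563 km
3: 2.2371 km
4: 2.2941 km
5: 1.6781 km
6: 3.5528 km
7: 2.6399 km
8: 2.3802 km
9: 0.8958 km
10: 1.1845 km
11: 1.6521 km
12: 2.8243 km
13: 2.6722 km
Sorted: 9 (0.8958 km) < 2 (1.0563 km) < 10 (1.1845 km) < 11 (1.6521 km) < 5 (1.6781 km) < …

9, 2, 10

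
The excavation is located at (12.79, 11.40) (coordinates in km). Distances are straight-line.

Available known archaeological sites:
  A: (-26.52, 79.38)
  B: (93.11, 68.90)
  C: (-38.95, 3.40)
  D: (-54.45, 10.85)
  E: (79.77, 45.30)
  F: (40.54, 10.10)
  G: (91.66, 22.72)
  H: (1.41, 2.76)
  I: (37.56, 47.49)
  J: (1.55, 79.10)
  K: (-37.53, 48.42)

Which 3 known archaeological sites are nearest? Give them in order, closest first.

Distances from (12.79, 11.40):
A: 78.53 km
B: 98.78 km
C: 52.35 km
D: 67.24 km
E: 75.07 km
F: 27.78 km
G: 79.68 km
H: 14.29 km
I: 43.77 km
J: 68.63 km
K: 62.47 km
Sorted: H (14.29 km) < F (27.78 km) < I (43.77 km) < C (52.35 km) < K (62.47 km) < …

H, F, I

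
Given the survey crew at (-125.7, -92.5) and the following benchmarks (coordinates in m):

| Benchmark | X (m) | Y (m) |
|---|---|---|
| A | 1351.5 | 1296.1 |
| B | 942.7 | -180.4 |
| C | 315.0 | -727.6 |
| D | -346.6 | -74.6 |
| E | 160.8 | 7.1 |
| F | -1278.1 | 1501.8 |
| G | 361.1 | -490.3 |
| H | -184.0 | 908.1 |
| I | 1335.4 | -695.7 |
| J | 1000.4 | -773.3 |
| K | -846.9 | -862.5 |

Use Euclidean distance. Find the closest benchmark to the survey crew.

D

Distances from (-125.7, -92.5):
A: √((1477.2)² + (1388.6)²) = √(2182119.840 + 1928209.960) = 2027.4 m
B: √((1068.4)² + (-87.9)²) = √(1141478.560 + 7726.410) = 1072.0 m
C: √((440.7)² + (-635.1)²) = √(194216.490 + 403352.010) = 773.0 m
D: √((-220.9)² + (17.9)²) = √(48796.810 + 320.410) = 221.6 m
E: √((286.5)² + (99.6)²) = √(82082.250 + 9920.160) = 303.3 m
F: √((-1152.4)² + (1594.3)²) = √(1328025.760 + 2541792.490) = 1967.2 m
G: √((486.8)² + (-397.8)²) = √(236974.240 + 158244.840) = 628.7 m
H: √((-58.3)² + (1000.6)²) = √(3398.890 + 1001200.360) = 1002.3 m
I: √((1461.1)² + (-603.2)²) = √(2134813.210 + 363850.240) = 1580.7 m
J: √((1126.1)² + (-680.8)²) = √(1268101.210 + 463488.640) = 1315.9 m
K: √((-721.2)² + (-770.0)²) = √(520129.440 + 592900.000) = 1055.0 m
Minimum: D at 221.6 m.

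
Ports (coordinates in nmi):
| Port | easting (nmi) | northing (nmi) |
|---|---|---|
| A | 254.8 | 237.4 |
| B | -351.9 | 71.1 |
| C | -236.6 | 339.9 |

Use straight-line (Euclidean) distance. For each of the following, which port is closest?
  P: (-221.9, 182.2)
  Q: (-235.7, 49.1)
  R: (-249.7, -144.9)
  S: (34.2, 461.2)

P→C; Q→B; R→B; S→C

P at (-221.9, 182.2):
  A: √((476.7)² + (55.2)²) = √(227242.890 + 3047.040) = 479.9 nmi
  B: √((-130.0)² + (-111.1)²) = √(16900.000 + 12343.210) = 171.0 nmi
  C: √((-14.7)² + (157.7)²) = √(216.090 + 24869.290) = 158.4 nmi
  → nearest: C (158.4 nmi)
Q at (-235.7, 49.1):
  A: √((490.5)² + (188.3)²) = √(240590.250 + 35456.890) = 525.4 nmi
  B: √((-116.2)² + (22.0)²) = √(13502.440 + 484.000) = 118.3 nmi
  C: √((-0.9)² + (290.8)²) = √(0.810 + 84564.640) = 290.8 nmi
  → nearest: B (118.3 nmi)
R at (-249.7, -144.9):
  A: √((504.5)² + (382.3)²) = √(254520.250 + 146153.290) = 633.0 nmi
  B: √((-102.2)² + (216.0)²) = √(10444.840 + 46656.000) = 239.0 nmi
  C: √((13.1)² + (484.8)²) = √(171.610 + 235031.040) = 485.0 nmi
  → nearest: B (239.0 nmi)
S at (34.2, 461.2):
  A: √((220.6)² + (-223.8)²) = √(48664.360 + 50086.440) = 314.2 nmi
  B: √((-386.1)² + (-390.1)²) = √(149073.210 + 152178.010) = 548.9 nmi
  C: √((-270.8)² + (-121.3)²) = √(73332.640 + 14713.690) = 296.7 nmi
  → nearest: C (296.7 nmi)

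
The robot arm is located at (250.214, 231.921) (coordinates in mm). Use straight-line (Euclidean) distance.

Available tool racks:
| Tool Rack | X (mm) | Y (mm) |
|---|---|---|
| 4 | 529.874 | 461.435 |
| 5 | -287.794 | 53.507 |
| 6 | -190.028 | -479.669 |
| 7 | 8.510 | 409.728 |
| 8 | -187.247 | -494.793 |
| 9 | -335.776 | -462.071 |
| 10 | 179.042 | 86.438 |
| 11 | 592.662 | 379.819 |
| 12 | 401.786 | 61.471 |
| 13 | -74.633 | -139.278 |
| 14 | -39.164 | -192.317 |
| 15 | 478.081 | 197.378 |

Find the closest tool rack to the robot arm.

10

Distances from (250.214, 231.921):
4: √((279.660)² + (229.514)²) = √(78209.71560 + 52676.67620) = 361.782 mm
5: √((-538.008)² + (-178.414)²) = √(289452.60806 + 31831.55540) = 566.819 mm
6: √((-440.242)² + (-711.590)²) = √(193813.01856 + 506360.32810) = 836.764 mm
7: √((-241.704)² + (177.807)²) = √(58420.82362 + 31615.32925) = 300.060 mm
8: √((-437.461)² + (-726.714)²) = √(191372.12652 + 528113.23780) = 848.225 mm
9: √((-585.990)² + (-693.992)²) = √(343384.28010 + 481624.89606) = 908.300 mm
10: √((-71.172)² + (-145.483)²) = √(5065.45358 + 21165.30329) = 161.959 mm
11: √((342.448)² + (147.898)²) = √(117270.63270 + 21873.81840) = 373.021 mm
12: √((151.572)² + (-170.450)²) = √(22974.07118 + 29053.20250) = 228.095 mm
13: √((-324.847)² + (-371.199)²) = √(105525.57341 + 137788.69760) = 493.269 mm
14: √((-289.378)² + (-424.238)²) = √(83739.62688 + 179977.88064) = 513.534 mm
15: √((227.867)² + (-34.543)²) = √(51923.36969 + 1193.21885) = 230.470 mm
Minimum: 10 at 161.959 mm.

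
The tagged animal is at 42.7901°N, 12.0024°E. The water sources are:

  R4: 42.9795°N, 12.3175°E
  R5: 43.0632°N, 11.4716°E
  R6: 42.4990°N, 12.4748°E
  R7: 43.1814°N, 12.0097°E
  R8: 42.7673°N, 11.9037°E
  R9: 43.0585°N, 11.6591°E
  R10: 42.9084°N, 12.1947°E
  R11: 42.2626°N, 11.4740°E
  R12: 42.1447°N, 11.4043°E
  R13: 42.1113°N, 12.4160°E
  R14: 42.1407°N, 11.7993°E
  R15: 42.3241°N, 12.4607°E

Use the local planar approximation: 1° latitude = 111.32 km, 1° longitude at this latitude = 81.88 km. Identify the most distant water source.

Distances from 42.7901°N, 12.0024°E:
R4: √((0.1894·111.32)² + (0.3151·81.88)²) = √(444.535393 + 665.660021) = 33.3196 km
R5: √((0.2731·111.32)² + (-0.5308·81.88)²) = √(924.250716 + 1888.937099) = 53.0395 km
R6: √((-0.2911·111.32)² + (0.4724·81.88)²) = √(1050.100357 + 1496.151064) = 50.4604 km
R7: √((0.3913·111.32)² + (0.0073·81.88)²) = √(1897.431434 + 0.357274) = 43.5636 km
R8: √((-0.0228·111.32)² + (-0.0987·81.88)²) = √(6.441931 + 65.311547) = 8.4707 km
R9: √((0.2684·111.32)² + (-0.3433·81.88)²) = √(892.712094 + 790.138593) = 41.0226 km
R10: √((0.1183·111.32)² + (0.1923·81.88)²) = √(173.426670 + 247.921526) = 20.5268 km
R11: √((-0.5275·111.32)² + (-0.5284·81.88)²) = √(3448.191074 + 1871.894145) = 72.9389 km
R12: √((-0.6454·111.32)² + (-0.5981·81.88)²) = √(5161.837370 + 2398.298704) = 86.9490 km
R13: √((-0.6788·111.32)² + (0.4136·81.88)²) = √(5709.920514 + 1146.876696) = 82.8058 km
R14: √((-0.6494·111.32)² + (-0.2031·81.88)²) = √(5226.018754 + 276.551179) = 74.1793 km
R15: √((-0.4660·111.32)² + (0.4583·81.88)²) = √(2691.028075 + 1408.170956) = 64.0250 km
Maximum: R12 at 86.9490 km.

R12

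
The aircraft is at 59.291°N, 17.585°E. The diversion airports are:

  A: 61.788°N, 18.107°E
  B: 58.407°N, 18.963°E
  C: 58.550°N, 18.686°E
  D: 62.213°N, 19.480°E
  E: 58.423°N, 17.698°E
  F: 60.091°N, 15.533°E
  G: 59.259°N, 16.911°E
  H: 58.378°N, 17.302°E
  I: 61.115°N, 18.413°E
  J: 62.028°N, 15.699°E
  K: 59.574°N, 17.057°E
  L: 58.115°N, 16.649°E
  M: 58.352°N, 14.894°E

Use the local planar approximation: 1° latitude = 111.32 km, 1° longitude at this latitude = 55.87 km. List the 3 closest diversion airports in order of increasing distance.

Distances from 59.291°N, 17.585°E:
A: √((2.497·111.32)² + (0.522·55.87)²) = √(77265.11939 + 850.54706) = 279.492 km
B: √((-0.884·111.32)² + (1.378·55.87)²) = √(9683.91403 + 5927.28456) = 124.945 km
C: √((-0.741·111.32)² + (1.101·55.87)²) = √(6804.28994 + 3783.83318) = 102.899 km
D: √((2.922·111.32)² + (1.895·55.87)²) = √(105805.15275 + 11209.22976) = 342.074 km
E: √((-0.868·111.32)² + (0.113·55.87)²) = √(9336.53750 + 39.85788) = 96.832 km
F: √((0.800·111.32)² + (-2.052·55.87)²) = √(7930.97114 + 13143.53105) = 145.171 km
G: √((-0.032·111.32)² + (-0.674·55.87)²) = √(12.68955 + 1418.00295) = 37.824 km
H: √((-0.913·111.32)² + (-0.283·55.87)²) = √(10329.70575 + 249.99436) = 102.858 km
I: √((1.824·111.32)² + (0.828·55.87)²) = √(41228.36035 + 2140.02091) = 208.251 km
J: √((2.737·111.32)² + (-1.886·55.87)²) = √(92831.63299 + 11103.00971) = 322.389 km
K: √((0.283·111.32)² + (-0.528·55.87)²) = √(992.47429 + 870.21224) = 43.159 km
L: √((-1.176·111.32)² + (-0.936·55.87)²) = √(17138.03553 + 2734.69590) = 140.971 km
M: √((-0.939·111.32)² + (-2.691·55.87)²) = √(10926.41219 + 22603.97083) = 183.113 km
Sorted: G (37.824 km) < K (43.159 km) < E (96.832 km) < H (102.858 km) < C (102.899 km) < …

G, K, E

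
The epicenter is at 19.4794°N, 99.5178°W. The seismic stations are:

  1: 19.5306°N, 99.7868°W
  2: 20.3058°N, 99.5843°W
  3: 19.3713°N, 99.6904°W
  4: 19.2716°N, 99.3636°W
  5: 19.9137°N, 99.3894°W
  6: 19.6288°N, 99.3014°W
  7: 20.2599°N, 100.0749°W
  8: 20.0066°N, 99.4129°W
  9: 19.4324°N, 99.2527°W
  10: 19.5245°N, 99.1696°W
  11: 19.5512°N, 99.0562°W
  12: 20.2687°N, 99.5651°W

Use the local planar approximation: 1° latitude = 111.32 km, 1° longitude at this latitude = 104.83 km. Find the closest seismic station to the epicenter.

3

Distances from 19.4794°N, 99.5178°W:
1: 28.7695 km
2: 92.2586 km
3: 21.7299 km
4: 28.2206 km
5: 50.1850 km
6: 28.1286 km
7: 104.6886 km
8: 59.7093 km
9: 28.2787 km
10: 36.8455 km
11: 49.0452 km
12: 88.0047 km
Minimum: 3 at 21.7299 km.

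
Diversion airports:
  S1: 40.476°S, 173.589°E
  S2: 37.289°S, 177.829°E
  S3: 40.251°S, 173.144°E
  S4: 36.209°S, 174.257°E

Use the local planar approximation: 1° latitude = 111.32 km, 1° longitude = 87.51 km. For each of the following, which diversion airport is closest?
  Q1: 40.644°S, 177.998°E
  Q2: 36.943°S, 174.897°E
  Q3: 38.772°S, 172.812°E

Q1 at 40.644°S, 177.998°E:
  S1: √((0.168·111.32)² + (-4.409·87.51)²) = √(349.75583 + 148866.01584) = 386.285 km
  S2: √((3.355·111.32)² + (-0.169·87.51)²) = √(139486.26466 + 218.72014) = 373.771 km
  S3: √((0.393·111.32)² + (-4.854·87.51)²) = √(1913.95400 + 180432.56028) = 427.021 km
  S4: √((4.435·111.32)² + (-3.741·87.51)²) = √(243743.83710 + 107174.33170) = 592.383 km
  → nearest: S2 (373.771 km)
Q2 at 36.943°S, 174.897°E:
  S1: √((-3.533·111.32)² + (-1.308·87.51)²) = √(154679.82434 + 13101.79668) = 409.612 km
  S2: √((-0.346·111.32)² + (2.932·87.51)²) = √(1483.53772 + 65832.94745) = 259.454 km
  S3: √((-3.308·111.32)² + (-1.753·87.51)²) = √(135605.52895 + 23533.10323) = 398.922 km
  S4: √((0.734·111.32)² + (-0.640·87.51)²) = √(6676.34107 + 3136.71684) = 99.061 km
  → nearest: S4 (99.061 km)
Q3 at 38.772°S, 172.812°E:
  S1: √((-1.704·111.32)² + (0.777·87.51)²) = √(35982.02295 + 4623.35674) = 201.508 km
  S2: √((1.483·111.32)² + (5.017·87.51)²) = √(27253.90247 + 192754.07568) = 469.050 km
  S3: √((-1.479·111.32)² + (0.332·87.51)²) = √(27107.08036 + 844.09540) = 167.186 km
  S4: √((2.563·111.32)² + (1.445·87.51)²) = √(81403.59927 + 15990.09566) = 312.080 km
  → nearest: S3 (167.186 km)

Q1→S2; Q2→S4; Q3→S3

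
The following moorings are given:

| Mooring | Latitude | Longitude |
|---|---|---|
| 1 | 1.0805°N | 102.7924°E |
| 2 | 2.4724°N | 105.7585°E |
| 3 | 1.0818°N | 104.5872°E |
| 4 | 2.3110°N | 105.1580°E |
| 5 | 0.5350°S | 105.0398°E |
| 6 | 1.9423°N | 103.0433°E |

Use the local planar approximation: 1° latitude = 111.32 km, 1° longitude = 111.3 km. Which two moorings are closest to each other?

2 and 4

Pairwise distances:
1–2: √((1.3919·111.32)² + (2.9661·111.3)²) = √(24008.358363 + 108983.789911) = 364.6809 km
1–3: √((0.0013·111.32)² + (1.7948·111.3)²) = √(0.020943 + 39904.553006) = 199.7613 km
1–4: √((1.2305·111.32)² + (2.3656·111.3)²) = √(18763.317670 + 69322.298124) = 296.7922 km
1–5: √((-1.6155·111.32)² + (2.2474·111.3)²) = √(32341.512019 + 62567.828393) = 308.0736 km
1–6: √((0.8618·111.32)² + (0.2509·111.3)²) = √(9203.634742 + 779.815120) = 99.9172 km
2–3: √((-1.3906·111.32)² + (-1.1713·111.3)²) = √(23963.532886 + 16995.213129) = 202.3827 km
2–4: √((-0.1614·111.32)² + (-0.6005·111.3)²) = √(322.814814 + 4467.004111) = 69.2085 km
2–5: √((-3.0074·111.32)² + (-0.7187·111.3)²) = √(112080.171316 + 6398.609676) = 344.2075 km
2–6: √((-0.5301·111.32)² + (-2.7152·111.3)²) = √(3482.266491 + 91325.903747) = 307.9094 km
3–4: √((1.2292·111.32)² + (0.5708·111.3)²) = √(18723.692432 + 4036.065982) = 150.8634 km
3–5: √((-1.6168·111.32)² + (0.4526·111.3)²) = √(32393.583678 + 2537.578160) = 186.8988 km
3–6: √((0.8605·111.32)² + (-1.5439·111.3)²) = √(9175.888860 + 29527.634953) = 196.7321 km
4–5: √((-2.8460·111.32)² + (-0.1182·111.3)²) = √(100372.834072 + 173.071390) = 317.0897 km
4–6: √((-0.3687·111.32)² + (-2.1147·111.3)²) = √(1684.583996 + 55397.205737) = 238.9180 km
5–6: √((2.4773·111.32)² + (-1.9965·111.3)²) = √(76050.767385 + 49377.484089) = 354.1585 km
Closest pair: 2–4 at 69.2085 km.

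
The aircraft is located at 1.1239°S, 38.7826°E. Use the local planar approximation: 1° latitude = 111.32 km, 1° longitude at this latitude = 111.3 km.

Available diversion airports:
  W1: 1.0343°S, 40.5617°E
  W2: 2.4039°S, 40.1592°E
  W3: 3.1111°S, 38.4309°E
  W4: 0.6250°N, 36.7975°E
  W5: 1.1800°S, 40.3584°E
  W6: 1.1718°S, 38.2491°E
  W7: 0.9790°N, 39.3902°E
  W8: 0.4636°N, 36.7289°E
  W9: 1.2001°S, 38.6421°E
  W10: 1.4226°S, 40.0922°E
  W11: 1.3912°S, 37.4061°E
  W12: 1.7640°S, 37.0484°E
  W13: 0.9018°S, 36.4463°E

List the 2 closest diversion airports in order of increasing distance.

W9, W6

Distances from 1.1239°S, 38.7826°E:
W1: √((0.0896·111.32)² + (1.7791·111.3)²) = √(99.486102 + 39209.476871) = 198.2649 km
W2: √((-1.2800·111.32)² + (1.3766·111.3)²) = √(20303.286108 + 23475.013955) = 209.2326 km
W3: √((-1.9872·111.32)² + (-0.3517·111.3)²) = √(48936.122238 + 1532.269177) = 224.6517 km
W4: √((1.7489·111.32)² + (-1.9851·111.3)²) = √(37903.241346 + 48815.203867) = 294.4800 km
W5: √((-0.0561·111.32)² + (1.5758·111.3)²) = √(39.000674 + 30760.438413) = 175.4977 km
W6: √((-0.0479·111.32)² + (-0.5335·111.3)²) = √(28.432655 + 3525.812200) = 59.6175 km
W7: √((2.1029·111.32)² + (0.6076·111.3)²) = √(54800.388496 + 4573.259646) = 243.6671 km
W8: √((1.5875·111.32)² + (-2.0537·111.3)²) = √(31230.135120 + 52247.358070) = 288.9247 km
W9: √((-0.0762·111.32)² + (-0.1405·111.3)²) = √(71.954231 + 244.536098) = 17.7902 km
W10: √((-0.2987·111.32)² + (1.3096·111.3)²) = √(1105.647888 + 21245.534492) = 149.5031 km
W11: √((-0.2673·111.32)² + (-1.3765·111.3)²) = √(885.409776 + 23471.603500) = 156.0673 km
W12: √((-0.6401·111.32)² + (-1.7342·111.3)²) = √(5077.407845 + 37255.353831) = 205.7493 km
W13: √((0.2221·111.32)² + (-2.3363·111.3)²) = √(611.284681 + 67615.699711) = 261.2030 km
Sorted: W9 (17.7902 km) < W6 (59.6175 km) < W10 (149.5031 km) < W11 (156.0673 km) < …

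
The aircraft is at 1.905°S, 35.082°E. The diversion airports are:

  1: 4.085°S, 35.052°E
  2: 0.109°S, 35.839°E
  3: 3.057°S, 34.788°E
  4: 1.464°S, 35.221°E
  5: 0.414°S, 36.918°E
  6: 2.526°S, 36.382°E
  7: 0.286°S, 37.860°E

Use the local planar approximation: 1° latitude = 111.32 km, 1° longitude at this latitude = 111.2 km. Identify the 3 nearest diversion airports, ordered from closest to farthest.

Distances from 1.905°S, 35.082°E:
1: 242.701 km
2: 216.929 km
3: 132.342 km
4: 51.468 km
5: 263.119 km
6: 160.239 km
7: 357.644 km
Sorted: 4 (51.468 km) < 3 (132.342 km) < 6 (160.239 km) < 2 (216.929 km) < 1 (242.701 km) < …

4, 3, 6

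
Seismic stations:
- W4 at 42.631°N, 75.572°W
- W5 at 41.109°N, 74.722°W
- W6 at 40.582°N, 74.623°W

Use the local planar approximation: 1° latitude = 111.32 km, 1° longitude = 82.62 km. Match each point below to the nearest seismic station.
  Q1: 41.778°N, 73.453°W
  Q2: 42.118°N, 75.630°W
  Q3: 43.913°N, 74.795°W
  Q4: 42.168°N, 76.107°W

Q1 at 41.778°N, 73.453°W:
  W4: √((0.853·111.32)² + (-2.119·82.62)²) = √(9016.63434 + 30650.12815) = 199.165 km
  W5: √((-0.669·111.32)² + (-1.269·82.62)²) = √(5546.23964 + 10992.42789) = 128.603 km
  W6: √((-1.196·111.32)² + (-1.170·82.62)²) = √(17725.91876 + 9344.19956) = 164.530 km
  → nearest: W5 (128.603 km)
Q2 at 42.118°N, 75.630°W:
  W4: √((0.513·111.32)² + (0.058·82.62)²) = √(3261.22772 + 22.96288) = 57.308 km
  W5: √((-1.009·111.32)² + (0.908·82.62)²) = √(12616.20473 + 5627.84436) = 135.071 km
  W6: √((-1.536·111.32)² + (1.007·82.62)²) = √(29236.73200 + 6921.96378) = 190.154 km
  → nearest: W4 (57.308 km)
Q3 at 43.913°N, 74.795°W:
  W4: √((-1.282·111.32)² + (-0.777·82.62)²) = √(20366.78345 + 4121.09303) = 156.486 km
  W5: √((-2.804·111.32)² + (0.073·82.62)²) = √(97432.17868 + 36.37610) = 312.200 km
  W6: √((-3.331·111.32)² + (0.172·82.62)²) = √(137497.77192 + 201.94229) = 371.079 km
  → nearest: W4 (156.486 km)
Q4 at 42.168°N, 76.107°W:
  W4: √((0.463·111.32)² + (0.535·82.62)²) = √(2656.49117 + 1953.79028) = 67.899 km
  W5: √((-1.059·111.32)² + (1.385·82.62)²) = √(13897.55225 + 13093.92738) = 164.291 km
  W6: √((-1.586·111.32)² + (1.484·82.62)²) = √(31171.14542 + 15032.74128) = 214.951 km
  → nearest: W4 (67.899 km)

Q1→W5; Q2→W4; Q3→W4; Q4→W4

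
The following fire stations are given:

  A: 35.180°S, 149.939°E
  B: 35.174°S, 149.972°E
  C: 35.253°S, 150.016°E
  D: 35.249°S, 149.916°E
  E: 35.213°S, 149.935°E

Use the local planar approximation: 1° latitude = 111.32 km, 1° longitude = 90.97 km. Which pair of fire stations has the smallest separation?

Pairwise distances:
A–B: √((0.006·111.32)² + (0.033·90.97)²) = √(0.44612 + 9.01206) = 3.075 km
A–E: √((-0.033·111.32)² + (-0.004·90.97)²) = √(13.49504 + 0.13241) = 3.692 km
D–E: √((0.036·111.32)² + (0.019·90.97)²) = √(16.06022 + 2.98747) = 4.364 km
B–E: √((-0.039·111.32)² + (-0.037·90.97)²) = √(18.84845 + 11.32922) = 5.493 km
A–D: √((-0.069·111.32)² + (-0.023·90.97)²) = √(58.99899 + 4.37776) = 7.961 km
C–E: √((0.040·111.32)² + (-0.081·90.97)²) = √(19.82743 + 54.29582) = 8.609 km
C–D: √((0.004·111.32)² + (-0.100·90.97)²) = √(0.19827 + 82.75541) = 9.108 km
B–C: √((-0.079·111.32)² + (0.044·90.97)²) = √(77.33936 + 16.02145) = 9.662 km
B–D: √((-0.075·111.32)² + (-0.056·90.97)²) = √(69.70580 + 25.95210) = 9.780 km
A–C: √((-0.073·111.32)² + (0.077·90.97)²) = √(66.03773 + 49.06568) = 10.729 km
Closest pair: A–B at 3.075 km.

A and B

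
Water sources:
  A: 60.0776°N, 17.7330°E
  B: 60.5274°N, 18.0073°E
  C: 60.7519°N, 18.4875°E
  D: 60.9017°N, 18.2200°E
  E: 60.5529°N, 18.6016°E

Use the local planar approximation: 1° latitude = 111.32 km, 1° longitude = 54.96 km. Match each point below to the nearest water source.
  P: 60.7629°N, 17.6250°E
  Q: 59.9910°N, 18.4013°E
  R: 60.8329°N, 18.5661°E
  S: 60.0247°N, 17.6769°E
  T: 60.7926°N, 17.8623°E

P→B; Q→A; R→C; S→A; T→D

P at 60.7629°N, 17.6250°E:
  A: 76.5182 km
  B: 33.5968 km
  C: 47.4188 km
  D: 36.1678 km
  E: 58.5439 km
  → nearest: B (33.5968 km)
Q at 59.9910°N, 18.4013°E:
  A: 37.9738 km
  B: 63.5172 km
  C: 84.8358 km
  D: 101.8676 km
  E: 63.5120 km
  → nearest: A (37.9738 km)
R at 60.8329°N, 18.5661°E:
  A: 95.7388 km
  B: 45.8232 km
  C: 9.9983 km
  D: 20.5056 km
  E: 31.2306 km
  → nearest: C (9.9983 km)
S at 60.0247°N, 17.6769°E:
  A: 6.6472 km
  B: 58.8330 km
  C: 92.4011 km
  D: 102.0887 km
  E: 77.7186 km
  → nearest: A (6.6472 km)
T at 60.7926°N, 17.8623°E:
  A: 79.9104 km
  B: 30.5788 km
  C: 34.6584 km
  D: 23.1081 km
  E: 48.6103 km
  → nearest: D (23.1081 km)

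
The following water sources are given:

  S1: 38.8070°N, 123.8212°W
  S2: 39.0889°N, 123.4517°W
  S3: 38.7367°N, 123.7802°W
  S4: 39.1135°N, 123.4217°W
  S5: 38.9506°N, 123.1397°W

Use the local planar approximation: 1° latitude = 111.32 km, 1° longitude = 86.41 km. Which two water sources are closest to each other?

Pairwise distances:
S1–S2: 44.7683 km
S1–S3: 8.5904 km
S1–S4: 48.5369 km
S1–S5: 61.0195 km
S2–S3: 48.4038 km
S2–S4: 3.7708 km
S2–S5: 31.0461 km
S3–S4: 52.1445 km
S3–S5: 60.2504 km
S4–S5: 30.3747 km
Closest pair: S2–S4 at 3.7708 km.

S2 and S4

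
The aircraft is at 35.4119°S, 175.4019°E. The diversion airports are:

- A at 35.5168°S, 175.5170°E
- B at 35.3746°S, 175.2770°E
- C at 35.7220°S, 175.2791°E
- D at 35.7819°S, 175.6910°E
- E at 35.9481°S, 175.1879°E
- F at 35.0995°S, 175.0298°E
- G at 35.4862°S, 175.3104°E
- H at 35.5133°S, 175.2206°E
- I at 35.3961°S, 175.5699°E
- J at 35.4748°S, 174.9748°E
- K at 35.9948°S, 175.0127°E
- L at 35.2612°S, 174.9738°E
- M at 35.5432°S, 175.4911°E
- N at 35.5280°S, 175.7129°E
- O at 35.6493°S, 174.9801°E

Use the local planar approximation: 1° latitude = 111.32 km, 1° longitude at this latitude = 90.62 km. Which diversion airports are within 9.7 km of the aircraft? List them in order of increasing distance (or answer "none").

none

Distances from 35.4119°S, 175.4019°E:
A: √((-0.1049·111.32)² + (0.1151·90.62)²) = √(136.363259 + 108.792451) = 15.6574 km
B: √((0.0373·111.32)² + (-0.1249·90.62)²) = √(17.241064 + 128.107039) = 12.0560 km
C: √((-0.3101·111.32)² + (-0.1228·90.62)²) = √(1191.653321 + 123.835411) = 36.2697 km
D: √((-0.3700·111.32)² + (0.2891·90.62)²) = √(1696.484295 + 686.347884) = 48.8143 km
E: √((-0.5362·111.32)² + (-0.2140·90.62)²) = √(3562.870314 + 376.076038) = 62.7610 km
F: √((0.3124·111.32)² + (-0.3721·90.62)²) = √(1209.395771 + 1137.018303) = 48.4398 km
G: √((-0.0743·111.32)² + (-0.0915·90.62)²) = √(68.410698 + 68.752786) = 11.7117 km
H: √((-0.1014·111.32)² + (-0.1813·90.62)²) = √(127.415512 + 269.925382) = 19.9334 km
I: √((0.0158·111.32)² + (0.1680·90.62)²) = √(3.093574 + 231.775048) = 15.3254 km
J: √((-0.0629·111.32)² + (-0.4271·90.62)²) = √(49.028396 + 1497.984289) = 39.3321 km
K: √((-0.5829·111.32)² + (-0.3892·90.62)²) = √(4210.508088 + 1243.923805) = 73.8541 km
L: √((0.1507·111.32)² + (-0.4281·90.62)²) = √(281.431626 + 1505.007178) = 42.2663 km
M: √((-0.1313·111.32)² + (0.0892·90.62)²) = √(213.636693 + 65.339804) = 16.7026 km
N: √((-0.1161·111.32)² + (0.3110·90.62)²) = √(167.036290 + 794.271343) = 31.0050 km
O: √((-0.2374·111.32)² + (-0.4218·90.62)²) = √(698.405779 + 1461.037175) = 46.4698 km
Threshold 9.7 km: none within range.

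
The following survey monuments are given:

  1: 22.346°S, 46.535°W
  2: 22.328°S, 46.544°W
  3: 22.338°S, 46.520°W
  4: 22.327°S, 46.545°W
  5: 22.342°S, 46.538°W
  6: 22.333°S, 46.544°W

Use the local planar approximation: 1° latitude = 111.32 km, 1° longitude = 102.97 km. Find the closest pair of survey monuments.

2 and 4

Pairwise distances:
1–2: √((0.018·111.32)² + (-0.009·102.97)²) = √(4.01505 + 0.85883) = 2.208 km
1–3: √((0.008·111.32)² + (0.015·102.97)²) = √(0.79310 + 2.38563) = 1.783 km
1–4: √((0.019·111.32)² + (-0.010·102.97)²) = √(4.47356 + 1.06028) = 2.352 km
1–5: √((0.004·111.32)² + (-0.003·102.97)²) = √(0.19827 + 0.09543) = 0.542 km
1–6: √((0.013·111.32)² + (-0.009·102.97)²) = √(2.09427 + 0.85883) = 1.718 km
2–3: √((-0.010·111.32)² + (0.024·102.97)²) = √(1.23921 + 6.10722) = 2.710 km
2–4: √((0.001·111.32)² + (-0.001·102.97)²) = √(0.01239 + 0.01060) = 0.152 km
2–5: √((-0.014·111.32)² + (0.006·102.97)²) = √(2.42886 + 0.38170) = 1.676 km
2–6: √((-0.005·111.32)² + (0.000·102.97)²) = √(0.30980 + 0.00000) = 0.557 km
3–4: √((0.011·111.32)² + (-0.025·102.97)²) = √(1.49945 + 6.62676) = 2.851 km
3–5: √((-0.004·111.32)² + (-0.018·102.97)²) = √(0.19827 + 3.43531) = 1.906 km
3–6: √((0.005·111.32)² + (-0.024·102.97)²) = √(0.30980 + 6.10722) = 2.533 km
4–5: √((-0.015·111.32)² + (0.007·102.97)²) = √(2.78823 + 0.51954) = 1.819 km
4–6: √((-0.006·111.32)² + (0.001·102.97)²) = √(0.44612 + 0.01060) = 0.676 km
5–6: √((0.009·111.32)² + (-0.006·102.97)²) = √(1.00376 + 0.38170) = 1.177 km
Closest pair: 2–4 at 0.152 km.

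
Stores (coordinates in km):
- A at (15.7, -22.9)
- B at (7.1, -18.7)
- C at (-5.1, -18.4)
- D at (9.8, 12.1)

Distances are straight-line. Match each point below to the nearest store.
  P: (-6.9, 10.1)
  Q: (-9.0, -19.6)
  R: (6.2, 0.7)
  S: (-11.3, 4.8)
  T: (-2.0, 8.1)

P→D; Q→C; R→D; S→D; T→D

P at (-6.9, 10.1):
  A: 40.0 km
  B: 32.0 km
  C: 28.6 km
  D: 16.8 km
  → nearest: D (16.8 km)
Q at (-9.0, -19.6):
  A: 24.9 km
  B: 16.1 km
  C: 4.1 km
  D: 36.9 km
  → nearest: C (4.1 km)
R at (6.2, 0.7):
  A: 25.4 km
  B: 19.4 km
  C: 22.2 km
  D: 12.0 km
  → nearest: D (12.0 km)
S at (-11.3, 4.8):
  A: 38.7 km
  B: 29.8 km
  C: 24.0 km
  D: 22.3 km
  → nearest: D (22.3 km)
T at (-2.0, 8.1):
  A: 35.7 km
  B: 28.3 km
  C: 26.7 km
  D: 12.5 km
  → nearest: D (12.5 km)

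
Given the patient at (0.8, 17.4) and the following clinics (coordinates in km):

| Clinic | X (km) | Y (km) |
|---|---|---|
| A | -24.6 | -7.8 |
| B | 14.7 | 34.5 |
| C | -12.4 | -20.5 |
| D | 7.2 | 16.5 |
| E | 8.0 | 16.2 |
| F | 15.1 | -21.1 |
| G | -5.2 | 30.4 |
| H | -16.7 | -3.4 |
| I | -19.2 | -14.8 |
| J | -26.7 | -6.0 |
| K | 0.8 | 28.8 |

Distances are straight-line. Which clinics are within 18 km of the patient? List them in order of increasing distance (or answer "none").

Distances from (0.8, 17.4):
A: √((-25.4)² + (-25.2)²) = √(645.160 + 635.040) = 35.8 km
B: √((13.9)² + (17.1)²) = √(193.210 + 292.410) = 22.0 km
C: √((-13.2)² + (-37.9)²) = √(174.240 + 1436.410) = 40.1 km
D: √((6.4)² + (-0.9)²) = √(40.960 + 0.810) = 6.5 km
E: √((7.2)² + (-1.2)²) = √(51.840 + 1.440) = 7.3 km
F: √((14.3)² + (-38.5)²) = √(204.490 + 1482.250) = 41.1 km
G: √((-6.0)² + (13.0)²) = √(36.000 + 169.000) = 14.3 km
H: √((-17.5)² + (-20.8)²) = √(306.250 + 432.640) = 27.2 km
I: √((-20.0)² + (-32.2)²) = √(400.000 + 1036.840) = 37.9 km
J: √((-27.5)² + (-23.4)²) = √(756.250 + 547.560) = 36.1 km
K: √((0.0)² + (11.4)²) = √(0.000 + 129.960) = 11.4 km
Threshold 18 km: D (6.5 km), E (7.3 km), K (11.4 km), G (14.3 km) are within range.

D, E, K, G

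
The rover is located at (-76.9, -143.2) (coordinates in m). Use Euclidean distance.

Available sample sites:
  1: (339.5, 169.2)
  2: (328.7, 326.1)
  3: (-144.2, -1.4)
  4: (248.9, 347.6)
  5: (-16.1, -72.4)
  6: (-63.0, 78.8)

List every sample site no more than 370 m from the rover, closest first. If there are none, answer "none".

5, 3, 6

Distances from (-76.9, -143.2):
1: 520.6 m
2: 620.3 m
3: 157.0 m
4: 589.1 m
5: 93.3 m
6: 222.4 m
Threshold 370 m: 5 (93.3 m), 3 (157.0 m), 6 (222.4 m) are within range.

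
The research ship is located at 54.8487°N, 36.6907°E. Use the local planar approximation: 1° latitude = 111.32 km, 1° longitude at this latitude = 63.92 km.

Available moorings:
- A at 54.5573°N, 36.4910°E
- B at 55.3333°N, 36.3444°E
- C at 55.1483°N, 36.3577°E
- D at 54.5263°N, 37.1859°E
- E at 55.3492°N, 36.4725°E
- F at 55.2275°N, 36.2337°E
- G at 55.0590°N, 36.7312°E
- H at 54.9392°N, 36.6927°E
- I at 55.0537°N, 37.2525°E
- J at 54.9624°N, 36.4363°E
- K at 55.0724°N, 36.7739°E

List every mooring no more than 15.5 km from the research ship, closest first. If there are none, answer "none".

Distances from 54.8487°N, 36.6907°E:
A: √((-0.2914·111.32)² + (-0.1997·63.92)²) = √(1052.265884 + 162.940732) = 34.8598 km
B: √((0.4846·111.32)² + (-0.3463·63.92)²) = √(2910.135528 + 489.980183) = 58.3105 km
C: √((0.2996·111.32)² + (-0.3330·63.92)²) = √(1112.320685 + 453.066550) = 39.5650 km
D: √((-0.3224·111.32)² + (0.4952·63.92)²) = √(1288.061091 + 1001.924057) = 47.8538 km
E: √((0.5005·111.32)² + (-0.2182·63.92)²) = √(3104.234769 + 194.528405) = 57.4349 km
F: √((0.3788·111.32)² + (-0.4570·63.92)²) = √(1778.141573 + 853.308227) = 51.2977 km
G: √((0.2103·111.32)² + (0.0405·63.92)²) = √(548.056005 + 6.701678) = 23.5533 km
H: √((0.0905·111.32)² + (0.0020·63.92)²) = √(101.494744 + 0.016343) = 10.0753 km
I: √((0.2050·111.32)² + (0.5618·63.92)²) = √(520.779784 + 1289.546486) = 42.5479 km
J: √((0.1137·111.32)² + (-0.2544·63.92)²) = √(160.201775 + 264.428187) = 20.6066 km
K: √((0.2237·111.32)² + (0.0832·63.92)²) = √(620.123748 + 28.282656) = 25.4638 km
Threshold 15.5 km: H (10.0753 km) is within range.

H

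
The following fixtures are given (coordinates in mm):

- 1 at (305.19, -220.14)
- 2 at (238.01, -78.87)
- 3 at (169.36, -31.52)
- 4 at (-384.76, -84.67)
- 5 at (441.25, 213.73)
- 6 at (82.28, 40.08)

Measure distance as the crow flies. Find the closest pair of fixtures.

Pairwise distances:
1–2: 156.43 mm
1–3: 232.44 mm
1–4: 703.12 mm
1–5: 454.70 mm
1–6: 342.64 mm
2–3: 83.40 mm
2–4: 622.80 mm
2–5: 356.26 mm
2–6: 195.96 mm
3–4: 556.66 mm
3–5: 366.16 mm
3–6: 112.74 mm
4–5: 878.26 mm
4–6: 483.41 mm
5–6: 398.77 mm
Closest pair: 2–3 at 83.40 mm.

2 and 3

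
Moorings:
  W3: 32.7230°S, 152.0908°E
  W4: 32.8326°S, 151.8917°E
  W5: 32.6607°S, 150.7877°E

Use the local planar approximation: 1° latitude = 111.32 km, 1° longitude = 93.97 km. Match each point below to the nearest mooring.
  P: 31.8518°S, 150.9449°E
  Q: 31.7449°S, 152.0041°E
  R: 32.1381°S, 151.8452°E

P at 31.8518°S, 150.9449°E:
  W3: √((-0.8712·111.32)² + (1.1459·93.97)²) = √(9405.505221 + 11595.030425) = 144.9156 km
  W4: √((-0.9808·111.32)² + (0.9468·93.97)²) = √(11920.852371 + 7915.802541) = 140.8427 km
  W5: √((-0.8089·111.32)² + (-0.1572·93.97)²) = √(8108.416825 + 218.214466) = 91.2504 km
  → nearest: W5 (91.2504 km)
Q at 31.7449°S, 152.0041°E:
  W3: √((-0.9781·111.32)² + (0.0867·93.97)²) = √(11855.309958 + 66.376852) = 109.1865 km
  W4: √((-1.0877·111.32)² + (-0.1124·93.97)²) = √(14661.035738 + 111.560660) = 121.5426 km
  W5: √((-0.9158·111.32)² + (-1.2164·93.97)²) = √(10393.161448 + 13065.657715) = 153.1627 km
  → nearest: W3 (109.1865 km)
R at 32.1381°S, 151.8452°E:
  W3: √((-0.5849·111.32)² + (0.2456·93.97)²) = √(4239.451176 + 532.641718) = 69.0803 km
  W4: √((-0.6945·111.32)² + (0.0465·93.97)²) = √(5977.105142 + 19.093448) = 77.4351 km
  W5: √((-0.5226·111.32)² + (-1.0575·93.97)²) = √(3384.427429 + 9875.047784) = 115.1498 km
  → nearest: W3 (69.0803 km)

P→W5; Q→W3; R→W3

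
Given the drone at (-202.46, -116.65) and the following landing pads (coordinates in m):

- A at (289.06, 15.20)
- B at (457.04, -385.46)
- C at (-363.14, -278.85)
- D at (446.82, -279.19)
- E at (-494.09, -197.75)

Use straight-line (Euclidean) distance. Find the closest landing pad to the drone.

Distances from (-202.46, -116.65):
A: 508.90 m
B: 712.18 m
C: 228.31 m
D: 669.32 m
E: 302.70 m
Minimum: C at 228.31 m.

C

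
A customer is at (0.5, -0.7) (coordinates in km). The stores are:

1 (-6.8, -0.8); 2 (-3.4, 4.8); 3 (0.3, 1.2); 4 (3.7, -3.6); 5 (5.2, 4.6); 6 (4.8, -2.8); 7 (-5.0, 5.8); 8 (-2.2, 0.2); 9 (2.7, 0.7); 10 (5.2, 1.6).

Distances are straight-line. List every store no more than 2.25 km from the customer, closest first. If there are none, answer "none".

3

Distances from (0.5, -0.7):
1: 7.3 km
2: 6.7 km
3: 1.9 km
4: 4.3 km
5: 7.1 km
6: 4.8 km
7: 8.5 km
8: 2.8 km
9: 2.6 km
10: 5.2 km
Threshold 2.25 km: 3 (1.9 km) is within range.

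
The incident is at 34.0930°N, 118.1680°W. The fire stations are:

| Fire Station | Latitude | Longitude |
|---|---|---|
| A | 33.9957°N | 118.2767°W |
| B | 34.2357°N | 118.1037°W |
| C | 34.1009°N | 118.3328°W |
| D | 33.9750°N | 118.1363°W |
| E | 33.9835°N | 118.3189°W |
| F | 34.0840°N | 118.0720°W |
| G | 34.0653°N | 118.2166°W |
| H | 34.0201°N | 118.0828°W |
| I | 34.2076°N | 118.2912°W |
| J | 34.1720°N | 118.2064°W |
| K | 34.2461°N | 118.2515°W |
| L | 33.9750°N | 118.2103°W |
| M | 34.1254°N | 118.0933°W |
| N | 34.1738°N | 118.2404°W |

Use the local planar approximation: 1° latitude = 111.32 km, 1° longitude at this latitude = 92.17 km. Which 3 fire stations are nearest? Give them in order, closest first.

G, M, F

Distances from 34.0930°N, 118.1680°W:
A: √((-0.0973·111.32)² + (-0.1087·92.17)²) = √(117.320006 + 100.377936) = 14.7546 km
B: √((0.1427·111.32)² + (0.0643·92.17)²) = √(252.344789 + 35.123770) = 16.9549 km
C: √((0.0079·111.32)² + (-0.1648·92.17)²) = √(0.773394 + 230.724434) = 15.2151 km
D: √((-0.1180·111.32)² + (0.0317·92.17)²) = √(172.548191 + 8.536851) = 13.4568 km
E: √((-0.1095·111.32)² + (-0.1509·92.17)²) = √(148.584885 + 193.445065) = 18.4941 km
F: √((-0.0090·111.32)² + (0.0960·92.17)²) = √(1.003764 + 78.292767) = 8.9049 km
G: √((-0.0277·111.32)² + (-0.0486·92.17)²) = √(9.508367 + 20.065580) = 5.4382 km
H: √((-0.0729·111.32)² + (0.0852·92.17)²) = √(65.856925 + 61.667787) = 11.2927 km
I: √((0.1146·111.32)² + (-0.1232·92.17)²) = √(162.747989 + 128.943837) = 17.0790 km
J: √((0.0790·111.32)² + (-0.0384·92.17)²) = √(77.339361 + 12.526843) = 9.4798 km
K: √((0.1531·111.32)² + (-0.0835·92.17)²) = √(290.466985 + 59.231417) = 18.7002 km
L: √((-0.1180·111.32)² + (-0.0423·92.17)²) = √(172.548191 + 15.200571) = 13.7021 km
M: √((0.0324·111.32)² + (0.0747·92.17)²) = √(13.008775 + 47.404588) = 7.7726 km
N: √((0.0808·111.32)² + (-0.0724·92.17)²) = √(80.903837 + 44.530370) = 11.1997 km
Sorted: G (5.4382 km) < M (7.7726 km) < F (8.9049 km) < J (9.4798 km) < N (11.1997 km) < …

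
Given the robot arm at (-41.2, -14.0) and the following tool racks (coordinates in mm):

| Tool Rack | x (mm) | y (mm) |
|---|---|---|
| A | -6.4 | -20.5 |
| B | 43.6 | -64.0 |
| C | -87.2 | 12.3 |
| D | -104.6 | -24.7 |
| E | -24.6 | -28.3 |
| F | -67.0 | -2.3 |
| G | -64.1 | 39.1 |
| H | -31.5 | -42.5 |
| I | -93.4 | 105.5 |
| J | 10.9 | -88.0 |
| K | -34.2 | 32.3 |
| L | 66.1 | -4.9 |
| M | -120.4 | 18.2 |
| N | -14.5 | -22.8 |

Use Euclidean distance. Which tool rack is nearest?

E

Distances from (-41.2, -14.0):
A: √((34.8)² + (-6.5)²) = √(1211.040 + 42.250) = 35.4 mm
B: √((84.8)² + (-50.0)²) = √(7191.040 + 2500.000) = 98.4 mm
C: √((-46.0)² + (26.3)²) = √(2116.000 + 691.690) = 53.0 mm
D: √((-63.4)² + (-10.7)²) = √(4019.560 + 114.490) = 64.3 mm
E: √((16.6)² + (-14.3)²) = √(275.560 + 204.490) = 21.9 mm
F: √((-25.8)² + (11.7)²) = √(665.640 + 136.890) = 28.3 mm
G: √((-22.9)² + (53.1)²) = √(524.410 + 2819.610) = 57.8 mm
H: √((9.7)² + (-28.5)²) = √(94.090 + 812.250) = 30.1 mm
I: √((-52.2)² + (119.5)²) = √(2724.840 + 14280.250) = 130.4 mm
J: √((52.1)² + (-74.0)²) = √(2714.410 + 5476.000) = 90.5 mm
K: √((7.0)² + (46.3)²) = √(49.000 + 2143.690) = 46.8 mm
L: √((107.3)² + (9.1)²) = √(11513.290 + 82.810) = 107.7 mm
M: √((-79.2)² + (32.2)²) = √(6272.640 + 1036.840) = 85.5 mm
N: √((26.7)² + (-8.8)²) = √(712.890 + 77.440) = 28.1 mm
Minimum: E at 21.9 mm.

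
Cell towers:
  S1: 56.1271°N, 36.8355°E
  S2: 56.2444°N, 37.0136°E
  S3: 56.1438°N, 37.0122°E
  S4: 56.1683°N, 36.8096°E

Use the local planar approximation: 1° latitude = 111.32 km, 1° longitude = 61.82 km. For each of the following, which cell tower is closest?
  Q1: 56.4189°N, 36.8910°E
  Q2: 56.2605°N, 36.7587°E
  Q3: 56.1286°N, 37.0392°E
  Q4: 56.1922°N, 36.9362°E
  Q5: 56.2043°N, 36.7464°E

Q1 at 56.4189°N, 36.8910°E:
  S1: 32.6639 km
  S2: 20.8515 km
  S3: 31.5274 km
  S4: 28.3470 km
  → nearest: S2 (20.8515 km)
Q2 at 56.2605°N, 36.7587°E:
  S1: 15.5906 km
  S2: 15.8595 km
  S3: 20.3558 km
  S4: 10.7352 km
  → nearest: S4 (10.7352 km)
Q3 at 56.1286°N, 37.0392°E:
  S1: 12.5938 km
  S2: 12.9876 km
  S3: 2.3768 km
  S4: 14.8660 km
  → nearest: S3 (2.3768 km)
Q4 at 56.1922°N, 36.9362°E:
  S1: 9.5536 km
  S2: 7.5274 km
  S3: 7.1487 km
  S4: 8.2663 km
  → nearest: S3 (7.1487 km)
Q5 at 56.2043°N, 36.7464°E:
  S1: 10.2076 km
  S2: 17.1108 km
  S3: 17.7584 km
  S4: 5.5969 km
  → nearest: S4 (5.5969 km)

Q1→S2; Q2→S4; Q3→S3; Q4→S3; Q5→S4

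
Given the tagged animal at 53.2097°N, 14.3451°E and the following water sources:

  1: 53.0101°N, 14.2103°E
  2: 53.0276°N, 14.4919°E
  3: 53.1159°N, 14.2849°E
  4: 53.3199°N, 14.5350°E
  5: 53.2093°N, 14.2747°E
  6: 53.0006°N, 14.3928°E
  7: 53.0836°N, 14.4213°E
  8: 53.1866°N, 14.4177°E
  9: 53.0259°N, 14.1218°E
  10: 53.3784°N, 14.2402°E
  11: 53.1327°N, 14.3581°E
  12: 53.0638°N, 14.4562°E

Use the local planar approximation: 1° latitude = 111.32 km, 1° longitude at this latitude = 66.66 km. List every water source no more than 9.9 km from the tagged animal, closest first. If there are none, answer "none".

5, 8, 11

Distances from 53.2097°N, 14.3451°E:
1: √((-0.1996·111.32)² + (-0.1348·66.66)²) = √(493.704936 + 80.744027) = 23.9677 km
2: √((-0.1821·111.32)² + (0.1468·66.66)²) = √(410.928523 + 95.759690) = 22.5097 km
3: √((-0.0938·111.32)² + (-0.0602·66.66)²) = √(109.031521 + 16.103623) = 11.1864 km
4: √((0.1102·111.32)² + (0.1899·66.66)²) = √(150.490673 + 160.243546) = 17.6277 km
5: √((-0.0004·111.32)² + (-0.0704·66.66)²) = √(0.001983 + 22.022973) = 4.6931 km
6: √((-0.2091·111.32)² + (0.0477·66.66)²) = √(541.819288 + 10.110378) = 23.4932 km
7: √((-0.1261·111.32)² + (0.0762·66.66)²) = √(197.050059 + 25.801239) = 14.9282 km
8: √((-0.0231·111.32)² + (0.0726·66.66)²) = √(6.612571 + 23.420915) = 5.4803 km
9: √((-0.1838·111.32)² + (-0.2233·66.66)²) = √(418.636807 + 221.568524) = 25.3023 km
10: √((0.1687·111.32)² + (-0.1049·66.66)²) = √(352.676531 + 48.896930) = 20.0393 km
11: √((-0.0770·111.32)² + (0.0130·66.66)²) = √(73.473012 + 0.750961) = 8.6153 km
12: √((-0.1459·111.32)² + (0.1111·66.66)²) = √(263.789181 + 54.847740) = 17.8504 km
Threshold 9.9 km: 5 (4.6931 km), 8 (5.4803 km), 11 (8.6153 km) are within range.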